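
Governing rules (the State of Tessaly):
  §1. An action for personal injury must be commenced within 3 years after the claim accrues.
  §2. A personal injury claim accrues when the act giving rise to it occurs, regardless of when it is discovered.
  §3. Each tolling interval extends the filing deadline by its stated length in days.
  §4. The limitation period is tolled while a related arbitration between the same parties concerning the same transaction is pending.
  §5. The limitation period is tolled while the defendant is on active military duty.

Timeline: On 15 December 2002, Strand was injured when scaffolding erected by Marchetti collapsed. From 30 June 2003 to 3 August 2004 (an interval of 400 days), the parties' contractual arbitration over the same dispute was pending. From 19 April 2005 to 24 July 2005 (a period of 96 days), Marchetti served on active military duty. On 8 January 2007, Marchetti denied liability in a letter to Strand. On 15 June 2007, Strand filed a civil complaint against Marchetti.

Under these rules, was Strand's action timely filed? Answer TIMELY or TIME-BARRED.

TIME-BARRED

The limitation period began to run on 15 December 2002.
Adding the 3 years base period to 15 December 2002 gives a deadline of 15 December 2005, before any tolling.
The period was tolled for 400 days by the pending related arbitration (30 June 2003 to 3 August 2004), pushing the deadline to 19 January 2007.
The period was tolled for 96 days by the defendant's active military service (19 April 2005 to 24 July 2005), pushing the deadline to 25 April 2007.
Nothing else in the chronology tolls or restarts the period.
Filing on 15 June 2007 missed the 25 April 2007 deadline — the action is time-barred.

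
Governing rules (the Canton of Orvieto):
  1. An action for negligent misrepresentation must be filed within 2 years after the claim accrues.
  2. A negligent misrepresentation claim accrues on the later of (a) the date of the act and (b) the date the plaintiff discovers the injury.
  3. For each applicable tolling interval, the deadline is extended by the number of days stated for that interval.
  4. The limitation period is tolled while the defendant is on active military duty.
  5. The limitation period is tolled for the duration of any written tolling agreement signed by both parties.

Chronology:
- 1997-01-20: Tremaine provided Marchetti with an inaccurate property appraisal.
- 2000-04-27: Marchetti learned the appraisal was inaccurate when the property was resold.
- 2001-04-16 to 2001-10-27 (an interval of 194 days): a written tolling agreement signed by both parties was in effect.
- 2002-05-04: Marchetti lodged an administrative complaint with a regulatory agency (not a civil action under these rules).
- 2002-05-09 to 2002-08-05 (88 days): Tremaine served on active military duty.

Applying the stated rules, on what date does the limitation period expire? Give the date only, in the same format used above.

2003-02-03

The claim accrued on 2000-04-27 — the later of the 1997-01-20 act and the 2000-04-27 discovery.
Adding the 2 years base period to 2000-04-27 gives a deadline of 2002-04-27, before any tolling.
The written tolling agreement from 2001-04-16 to 2001-10-27 tolled the period for 194 days, extending the deadline to 2002-11-07.
Because the defendant's active military service ran from 2002-05-09 to 2002-08-05, the deadline is extended by 88 days to 2003-02-03.
Nothing else in the chronology tolls or restarts the period.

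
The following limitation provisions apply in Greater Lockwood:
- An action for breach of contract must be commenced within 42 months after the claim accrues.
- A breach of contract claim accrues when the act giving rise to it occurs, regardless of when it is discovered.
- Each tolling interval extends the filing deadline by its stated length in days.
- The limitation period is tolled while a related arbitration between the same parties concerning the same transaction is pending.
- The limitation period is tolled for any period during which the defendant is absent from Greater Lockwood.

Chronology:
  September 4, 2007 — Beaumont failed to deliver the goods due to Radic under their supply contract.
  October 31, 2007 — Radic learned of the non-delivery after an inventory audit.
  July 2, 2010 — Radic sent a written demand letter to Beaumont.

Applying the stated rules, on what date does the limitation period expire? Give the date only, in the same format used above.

March 4, 2011

The claim accrued on September 4, 2007, when the wrongful act occurred; under the stated occurrence rule the October 31, 2007 discovery does not delay accrual.
Adding the 42 months base period to September 4, 2007 gives a deadline of March 4, 2011, before any tolling.
The other events in the timeline have no effect on the limitation period under the stated rules.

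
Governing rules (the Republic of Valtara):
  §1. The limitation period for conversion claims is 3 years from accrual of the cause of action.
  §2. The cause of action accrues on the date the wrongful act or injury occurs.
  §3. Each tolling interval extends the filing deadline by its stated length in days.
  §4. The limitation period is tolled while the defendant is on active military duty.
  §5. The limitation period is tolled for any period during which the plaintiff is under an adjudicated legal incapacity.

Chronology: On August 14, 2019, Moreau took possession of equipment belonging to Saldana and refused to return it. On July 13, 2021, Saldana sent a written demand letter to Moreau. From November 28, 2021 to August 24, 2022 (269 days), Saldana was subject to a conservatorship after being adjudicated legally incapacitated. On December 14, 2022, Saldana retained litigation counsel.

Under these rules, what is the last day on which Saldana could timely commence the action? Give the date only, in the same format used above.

May 10, 2023

The cause of action accrued on August 14, 2019, the date of the act.
Adding the 3 years base period to August 14, 2019 gives a deadline of August 14, 2022, before any tolling.
Because the plaintiff's legal incapacity ran from November 28, 2021 to August 24, 2022, the deadline is extended by 269 days to May 10, 2023.
None of the other events listed affects the running of the period under the stated rules.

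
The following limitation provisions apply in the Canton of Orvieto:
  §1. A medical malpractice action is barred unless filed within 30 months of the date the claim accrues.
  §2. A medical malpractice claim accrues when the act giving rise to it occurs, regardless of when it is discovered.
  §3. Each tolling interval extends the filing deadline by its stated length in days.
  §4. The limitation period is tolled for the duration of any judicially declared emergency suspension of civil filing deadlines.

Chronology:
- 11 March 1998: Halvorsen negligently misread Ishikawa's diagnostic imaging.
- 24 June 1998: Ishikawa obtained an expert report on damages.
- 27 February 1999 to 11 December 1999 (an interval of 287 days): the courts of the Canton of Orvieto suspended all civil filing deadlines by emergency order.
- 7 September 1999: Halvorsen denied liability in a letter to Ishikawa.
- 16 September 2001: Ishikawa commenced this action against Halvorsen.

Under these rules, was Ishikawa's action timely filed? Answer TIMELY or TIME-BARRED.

The claim accrued on 11 March 1998, the date of the act.
Adding the 30 months base period to 11 March 1998 gives a deadline of 11 September 2000, before any tolling.
The period was tolled for 287 days by the emergency suspension of filing deadlines (27 February 1999 to 11 December 1999), pushing the deadline to 25 June 2001.
None of the other events listed affects the running of the period under the stated rules.
Filing on 16 September 2001 missed the 25 June 2001 deadline — the action is time-barred.

TIME-BARRED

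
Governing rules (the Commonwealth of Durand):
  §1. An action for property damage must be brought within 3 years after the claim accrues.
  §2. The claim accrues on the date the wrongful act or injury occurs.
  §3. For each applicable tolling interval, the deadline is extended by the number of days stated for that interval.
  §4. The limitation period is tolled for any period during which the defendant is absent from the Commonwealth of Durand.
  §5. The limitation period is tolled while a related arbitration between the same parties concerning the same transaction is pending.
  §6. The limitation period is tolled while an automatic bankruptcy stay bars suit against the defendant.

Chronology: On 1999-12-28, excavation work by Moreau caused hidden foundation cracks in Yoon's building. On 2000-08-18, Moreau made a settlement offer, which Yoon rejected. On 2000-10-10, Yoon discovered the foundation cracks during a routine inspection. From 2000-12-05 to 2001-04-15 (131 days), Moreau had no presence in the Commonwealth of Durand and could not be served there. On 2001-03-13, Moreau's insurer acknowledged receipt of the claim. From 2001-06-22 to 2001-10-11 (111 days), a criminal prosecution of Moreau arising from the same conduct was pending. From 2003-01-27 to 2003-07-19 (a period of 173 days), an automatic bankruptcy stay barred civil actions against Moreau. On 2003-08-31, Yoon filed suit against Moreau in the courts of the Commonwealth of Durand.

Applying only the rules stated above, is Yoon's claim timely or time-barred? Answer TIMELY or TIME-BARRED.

Because the rule ties accrual to occurrence, the claim accrued on 1999-12-28, not on the 2000-10-10 discovery date.
Adding the 3 years base period to 1999-12-28 gives a deadline of 2002-12-28, before any tolling.
The period was tolled for 131 days by the defendant's absence from the jurisdiction (2000-12-05 to 2001-04-15), pushing the deadline to 2003-05-08.
Because the automatic bankruptcy stay ran from 2003-01-27 to 2003-07-19, the deadline is extended by 173 days to 2003-10-28.
The pending criminal prosecution from 2001-06-22 to 2001-10-11 does not toll the period, because no stated rule makes a criminal prosecution a tolling event.
Nothing else in the chronology tolls or restarts the period.
Yoon filed on 2003-08-31, before the 2003-10-28 deadline, so the action is timely.

TIMELY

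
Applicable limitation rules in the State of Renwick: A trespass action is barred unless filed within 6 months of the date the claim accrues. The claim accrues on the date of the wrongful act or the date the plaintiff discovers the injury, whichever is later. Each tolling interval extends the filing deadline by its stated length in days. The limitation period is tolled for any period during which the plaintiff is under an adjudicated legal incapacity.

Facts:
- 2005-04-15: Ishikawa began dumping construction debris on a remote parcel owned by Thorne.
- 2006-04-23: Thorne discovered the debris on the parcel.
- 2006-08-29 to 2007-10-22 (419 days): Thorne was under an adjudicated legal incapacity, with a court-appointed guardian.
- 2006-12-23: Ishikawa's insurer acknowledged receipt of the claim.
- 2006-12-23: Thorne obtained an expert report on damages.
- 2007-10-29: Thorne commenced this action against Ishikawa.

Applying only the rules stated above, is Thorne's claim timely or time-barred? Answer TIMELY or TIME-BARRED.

TIMELY

Taking the later of the act (2005-04-15) and discovery (2006-04-23), the claim accrued on 2006-04-23.
Adding the 6 months base period to 2006-04-23 gives a deadline of 2006-10-23, before any tolling.
The plaintiff's legal incapacity from 2006-08-29 to 2007-10-22 tolled the period for 419 days, extending the deadline to 2007-12-16.
None of the other events listed affects the running of the period under the stated rules.
The 2007-10-29 filing precedes the 2007-12-16 deadline; the claim is timely.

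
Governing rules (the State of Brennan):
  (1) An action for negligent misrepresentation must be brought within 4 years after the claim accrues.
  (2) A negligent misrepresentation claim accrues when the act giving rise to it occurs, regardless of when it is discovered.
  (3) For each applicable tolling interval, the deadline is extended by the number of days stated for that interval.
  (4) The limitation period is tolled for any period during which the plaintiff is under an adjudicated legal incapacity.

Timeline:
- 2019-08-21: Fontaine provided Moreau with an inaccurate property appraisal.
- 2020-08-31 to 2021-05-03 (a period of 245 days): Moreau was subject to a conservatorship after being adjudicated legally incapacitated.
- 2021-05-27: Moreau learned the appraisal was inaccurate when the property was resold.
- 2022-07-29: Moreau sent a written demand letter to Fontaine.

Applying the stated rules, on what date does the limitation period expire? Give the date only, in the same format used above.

Because the rule ties accrual to occurrence, the claim accrued on 2019-08-21, not on the 2021-05-27 discovery date.
4 years from 2019-08-21 is 2023-08-21.
The period was tolled for 245 days by the plaintiff's legal incapacity (2020-08-31 to 2021-05-03), pushing the deadline to 2024-04-22.
Nothing else in the chronology tolls or restarts the period.

2024-04-22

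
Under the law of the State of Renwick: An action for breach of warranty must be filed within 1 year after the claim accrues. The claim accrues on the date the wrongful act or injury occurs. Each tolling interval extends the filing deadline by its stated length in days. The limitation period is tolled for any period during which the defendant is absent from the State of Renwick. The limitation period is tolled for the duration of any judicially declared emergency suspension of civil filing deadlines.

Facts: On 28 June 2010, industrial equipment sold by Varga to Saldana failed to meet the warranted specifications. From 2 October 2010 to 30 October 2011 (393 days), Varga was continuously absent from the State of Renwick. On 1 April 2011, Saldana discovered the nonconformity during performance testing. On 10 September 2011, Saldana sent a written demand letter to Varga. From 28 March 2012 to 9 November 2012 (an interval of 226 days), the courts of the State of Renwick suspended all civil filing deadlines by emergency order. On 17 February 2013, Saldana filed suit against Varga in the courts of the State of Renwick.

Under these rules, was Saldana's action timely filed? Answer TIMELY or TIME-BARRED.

The claim accrued on 28 June 2010, when the wrongful act occurred; under the stated occurrence rule the 1 April 2011 discovery does not delay accrual.
Adding the 1 year base period to 28 June 2010 gives a deadline of 28 June 2011, before any tolling.
The period was tolled for 393 days by the defendant's absence from the jurisdiction (2 October 2010 to 30 October 2011), pushing the deadline to 25 July 2012.
Because the emergency suspension of filing deadlines ran from 28 March 2012 to 9 November 2012, the deadline is extended by 226 days to 8 March 2013.
None of the other events listed affects the running of the period under the stated rules.
The 17 February 2013 filing precedes the 8 March 2013 deadline; the claim is timely.

TIMELY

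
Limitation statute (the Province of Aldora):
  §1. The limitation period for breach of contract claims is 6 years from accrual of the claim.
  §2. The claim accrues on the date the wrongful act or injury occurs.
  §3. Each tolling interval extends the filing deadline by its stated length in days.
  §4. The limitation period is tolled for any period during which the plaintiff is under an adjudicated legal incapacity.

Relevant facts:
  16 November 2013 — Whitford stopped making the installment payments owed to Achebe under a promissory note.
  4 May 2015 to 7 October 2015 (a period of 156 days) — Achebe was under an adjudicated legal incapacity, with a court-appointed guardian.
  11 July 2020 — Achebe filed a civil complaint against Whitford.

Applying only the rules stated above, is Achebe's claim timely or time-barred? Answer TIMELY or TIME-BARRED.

The claim accrued on 16 November 2013, the date of the act.
The untolled deadline — 6 years after 16 November 2013 — is 16 November 2019.
The plaintiff's legal incapacity from 4 May 2015 to 7 October 2015 tolled the period for 156 days, extending the deadline to 20 April 2020.
Filing on 11 July 2020 missed the 20 April 2020 deadline — the action is time-barred.

TIME-BARRED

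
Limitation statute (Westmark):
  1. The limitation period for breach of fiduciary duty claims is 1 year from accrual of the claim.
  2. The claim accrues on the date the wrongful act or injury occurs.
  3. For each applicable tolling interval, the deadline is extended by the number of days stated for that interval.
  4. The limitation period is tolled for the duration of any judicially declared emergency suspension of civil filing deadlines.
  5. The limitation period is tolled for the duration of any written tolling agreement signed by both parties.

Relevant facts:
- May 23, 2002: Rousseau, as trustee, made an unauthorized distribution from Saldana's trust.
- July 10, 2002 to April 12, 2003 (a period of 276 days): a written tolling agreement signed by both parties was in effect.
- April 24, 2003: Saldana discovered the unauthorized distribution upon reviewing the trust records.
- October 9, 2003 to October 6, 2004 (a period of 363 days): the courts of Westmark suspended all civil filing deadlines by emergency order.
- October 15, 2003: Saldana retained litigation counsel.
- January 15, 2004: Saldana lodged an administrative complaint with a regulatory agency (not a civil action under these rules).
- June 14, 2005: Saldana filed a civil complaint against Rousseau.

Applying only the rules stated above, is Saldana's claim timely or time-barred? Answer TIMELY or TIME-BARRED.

Because the rule ties accrual to occurrence, the claim accrued on May 23, 2002, not on the April 24, 2003 discovery date.
The untolled deadline — 1 year after May 23, 2002 — is May 23, 2003.
Because the written tolling agreement ran from July 10, 2002 to April 12, 2003, the deadline is extended by 276 days to February 23, 2004.
The period was tolled for 363 days by the emergency suspension of filing deadlines (October 9, 2003 to October 6, 2004), pushing the deadline to February 20, 2005.
None of the other events listed affects the running of the period under the stated rules.
Filing on June 14, 2005 missed the February 20, 2005 deadline — the action is time-barred.

TIME-BARRED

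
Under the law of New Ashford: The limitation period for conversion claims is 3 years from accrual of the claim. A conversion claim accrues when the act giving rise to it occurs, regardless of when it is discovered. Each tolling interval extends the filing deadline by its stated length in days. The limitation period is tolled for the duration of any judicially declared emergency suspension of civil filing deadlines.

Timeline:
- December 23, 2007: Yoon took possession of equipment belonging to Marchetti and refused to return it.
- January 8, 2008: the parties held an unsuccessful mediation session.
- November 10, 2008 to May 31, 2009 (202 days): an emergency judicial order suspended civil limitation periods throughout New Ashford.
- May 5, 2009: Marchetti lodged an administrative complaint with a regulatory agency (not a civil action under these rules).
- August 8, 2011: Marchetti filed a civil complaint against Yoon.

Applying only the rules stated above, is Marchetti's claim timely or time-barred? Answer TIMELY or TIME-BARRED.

TIME-BARRED

The limitation period began to run on December 23, 2007.
Adding the 3 years base period to December 23, 2007 gives a deadline of December 23, 2010, before any tolling.
The period was tolled for 202 days by the emergency suspension of filing deadlines (November 10, 2008 to May 31, 2009), pushing the deadline to July 13, 2011.
Nothing else in the chronology tolls or restarts the period.
Marchetti filed on August 8, 2011, after the July 13, 2011 deadline, so the action is time-barred.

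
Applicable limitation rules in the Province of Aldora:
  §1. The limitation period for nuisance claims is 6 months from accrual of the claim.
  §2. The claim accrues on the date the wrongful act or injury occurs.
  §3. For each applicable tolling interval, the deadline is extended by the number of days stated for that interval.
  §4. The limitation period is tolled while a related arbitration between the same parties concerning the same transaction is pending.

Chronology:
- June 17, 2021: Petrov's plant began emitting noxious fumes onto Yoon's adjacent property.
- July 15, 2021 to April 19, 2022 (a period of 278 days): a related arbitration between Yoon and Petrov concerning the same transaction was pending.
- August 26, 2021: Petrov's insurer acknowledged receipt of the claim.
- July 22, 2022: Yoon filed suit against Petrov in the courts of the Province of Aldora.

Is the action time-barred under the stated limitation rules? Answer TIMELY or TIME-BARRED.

TIMELY

The claim accrued on June 17, 2021, the date of the act.
Adding the 6 months base period to June 17, 2021 gives a deadline of December 17, 2021, before any tolling.
The pending related arbitration from July 15, 2021 to April 19, 2022 tolled the period for 278 days, extending the deadline to September 21, 2022.
None of the other events listed affects the running of the period under the stated rules.
Filing on July 22, 2022 beat the September 21, 2022 deadline — the action is timely.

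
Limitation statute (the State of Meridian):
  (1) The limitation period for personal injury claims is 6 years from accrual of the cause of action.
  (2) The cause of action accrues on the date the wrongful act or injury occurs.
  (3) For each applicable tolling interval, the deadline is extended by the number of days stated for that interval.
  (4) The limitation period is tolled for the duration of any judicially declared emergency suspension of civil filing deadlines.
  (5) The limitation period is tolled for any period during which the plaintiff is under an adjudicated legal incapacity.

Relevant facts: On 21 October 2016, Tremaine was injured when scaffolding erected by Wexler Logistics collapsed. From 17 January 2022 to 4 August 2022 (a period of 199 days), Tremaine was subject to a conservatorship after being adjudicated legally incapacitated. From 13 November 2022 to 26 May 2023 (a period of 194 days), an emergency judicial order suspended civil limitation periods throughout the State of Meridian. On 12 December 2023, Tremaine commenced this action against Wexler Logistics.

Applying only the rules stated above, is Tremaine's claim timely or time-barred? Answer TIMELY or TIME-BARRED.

TIME-BARRED

The limitation period began to run on 21 October 2016.
The untolled deadline — 6 years after 21 October 2016 — is 21 October 2022.
The period was tolled for 199 days by the plaintiff's legal incapacity (17 January 2022 to 4 August 2022), pushing the deadline to 8 May 2023.
The emergency suspension of filing deadlines from 13 November 2022 to 26 May 2023 tolled the period for 194 days, extending the deadline to 18 November 2023.
The 12 December 2023 filing falls after the 18 November 2023 deadline; the claim is time-barred.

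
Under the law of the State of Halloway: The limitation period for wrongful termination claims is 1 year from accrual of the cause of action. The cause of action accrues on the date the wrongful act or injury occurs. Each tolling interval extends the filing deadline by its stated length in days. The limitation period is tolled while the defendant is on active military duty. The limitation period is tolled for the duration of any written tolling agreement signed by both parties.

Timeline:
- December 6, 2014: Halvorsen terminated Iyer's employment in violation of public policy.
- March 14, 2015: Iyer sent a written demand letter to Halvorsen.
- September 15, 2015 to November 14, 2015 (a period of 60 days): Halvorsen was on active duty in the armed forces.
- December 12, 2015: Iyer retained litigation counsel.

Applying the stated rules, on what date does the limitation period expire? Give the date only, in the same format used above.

February 4, 2016

The limitation period began to run on December 6, 2014.
The untolled deadline — 1 year after December 6, 2014 — is December 6, 2015.
The period was tolled for 60 days by the defendant's active military service (September 15, 2015 to November 14, 2015), pushing the deadline to February 4, 2016.
Nothing else in the chronology tolls or restarts the period.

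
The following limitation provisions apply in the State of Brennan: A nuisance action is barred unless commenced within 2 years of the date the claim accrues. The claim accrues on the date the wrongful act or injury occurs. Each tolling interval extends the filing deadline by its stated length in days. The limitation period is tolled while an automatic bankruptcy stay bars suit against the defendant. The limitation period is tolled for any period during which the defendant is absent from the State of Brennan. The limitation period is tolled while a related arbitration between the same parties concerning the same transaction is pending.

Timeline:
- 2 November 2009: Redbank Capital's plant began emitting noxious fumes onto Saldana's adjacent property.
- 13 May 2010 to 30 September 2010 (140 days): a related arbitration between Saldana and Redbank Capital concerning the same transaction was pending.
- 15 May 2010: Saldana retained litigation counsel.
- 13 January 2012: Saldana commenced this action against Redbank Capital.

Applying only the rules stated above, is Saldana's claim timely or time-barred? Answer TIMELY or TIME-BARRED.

TIMELY

The claim accrued on 2 November 2009, when the wrongful act occurred.
The untolled deadline — 2 years after 2 November 2009 — is 2 November 2011.
The period was tolled for 140 days by the pending related arbitration (13 May 2010 to 30 September 2010), pushing the deadline to 21 March 2012.
Nothing else in the chronology tolls or restarts the period.
Filing on 13 January 2012 beat the 21 March 2012 deadline — the action is timely.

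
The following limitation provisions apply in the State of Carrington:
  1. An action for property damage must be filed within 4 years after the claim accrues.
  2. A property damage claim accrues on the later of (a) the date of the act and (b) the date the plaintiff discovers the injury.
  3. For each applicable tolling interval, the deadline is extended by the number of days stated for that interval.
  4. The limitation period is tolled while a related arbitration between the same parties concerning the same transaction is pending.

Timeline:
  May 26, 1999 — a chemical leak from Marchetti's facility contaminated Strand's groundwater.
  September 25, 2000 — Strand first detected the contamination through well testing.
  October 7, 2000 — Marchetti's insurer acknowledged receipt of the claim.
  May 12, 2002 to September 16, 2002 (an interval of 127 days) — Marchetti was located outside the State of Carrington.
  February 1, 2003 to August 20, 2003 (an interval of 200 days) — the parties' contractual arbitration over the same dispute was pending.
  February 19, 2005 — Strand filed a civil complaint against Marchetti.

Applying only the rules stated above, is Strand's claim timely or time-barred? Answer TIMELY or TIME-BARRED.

TIMELY

Taking the later of the act (May 26, 1999) and discovery (September 25, 2000), the claim accrued on September 25, 2000.
The untolled deadline — 4 years after September 25, 2000 — is September 25, 2004.
The pending related arbitration from February 1, 2003 to August 20, 2003 tolled the period for 200 days, extending the deadline to April 13, 2005.
Although the defendant's absence ran from May 12, 2002 to September 16, 2002, the stated rules do not make that a tolling event, so it is disregarded.
Nothing else in the chronology tolls or restarts the period.
Filing on February 19, 2005 beat the April 13, 2005 deadline — the action is timely.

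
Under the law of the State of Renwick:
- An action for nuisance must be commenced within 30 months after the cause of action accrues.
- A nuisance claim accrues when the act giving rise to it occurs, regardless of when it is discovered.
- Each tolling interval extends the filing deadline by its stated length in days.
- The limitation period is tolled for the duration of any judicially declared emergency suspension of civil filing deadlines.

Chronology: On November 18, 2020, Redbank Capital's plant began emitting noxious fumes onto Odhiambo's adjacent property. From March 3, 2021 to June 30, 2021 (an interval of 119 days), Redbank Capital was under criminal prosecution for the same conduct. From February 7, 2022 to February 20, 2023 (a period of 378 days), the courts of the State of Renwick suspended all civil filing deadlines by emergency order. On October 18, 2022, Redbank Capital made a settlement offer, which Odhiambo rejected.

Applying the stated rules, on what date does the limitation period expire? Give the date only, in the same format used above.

May 30, 2024

The cause of action accrued on November 18, 2020, the date of the act.
30 months from November 18, 2020 is May 18, 2023.
The period was tolled for 378 days by the emergency suspension of filing deadlines (February 7, 2022 to February 20, 2023), pushing the deadline to May 30, 2024.
The pending criminal prosecution from March 3, 2021 to June 30, 2021 does not toll the period, because no stated rule makes a criminal prosecution a tolling event.
Nothing else in the chronology tolls or restarts the period.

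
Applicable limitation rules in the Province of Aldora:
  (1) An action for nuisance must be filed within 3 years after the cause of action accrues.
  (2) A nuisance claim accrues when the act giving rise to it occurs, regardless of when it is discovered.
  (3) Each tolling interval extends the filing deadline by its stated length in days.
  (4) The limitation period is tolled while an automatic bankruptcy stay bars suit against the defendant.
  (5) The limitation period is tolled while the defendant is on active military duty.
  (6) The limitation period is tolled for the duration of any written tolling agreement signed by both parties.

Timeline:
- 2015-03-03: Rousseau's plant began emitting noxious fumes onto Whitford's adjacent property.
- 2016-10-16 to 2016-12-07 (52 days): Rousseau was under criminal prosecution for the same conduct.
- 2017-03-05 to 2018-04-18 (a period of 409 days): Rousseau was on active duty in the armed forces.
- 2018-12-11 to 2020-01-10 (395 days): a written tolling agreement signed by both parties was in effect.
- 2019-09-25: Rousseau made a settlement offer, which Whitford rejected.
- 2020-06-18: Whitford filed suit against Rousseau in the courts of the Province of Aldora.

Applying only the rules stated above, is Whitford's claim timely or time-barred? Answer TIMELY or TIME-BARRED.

The claim accrued on 2015-03-03, when the wrongful act occurred.
The untolled deadline — 3 years after 2015-03-03 — is 2018-03-03.
The defendant's active military service from 2017-03-05 to 2018-04-18 tolled the period for 409 days, extending the deadline to 2019-04-16.
The period was tolled for 395 days by the written tolling agreement (2018-12-11 to 2020-01-10), pushing the deadline to 2020-05-15.
Although a criminal prosecution ran from 2016-10-16 to 2016-12-07, the stated rules do not make that a tolling event, so it is disregarded.
The other events in the timeline have no effect on the limitation period under the stated rules.
Whitford filed on 2020-06-18, after the 2020-05-15 deadline, so the action is time-barred.

TIME-BARRED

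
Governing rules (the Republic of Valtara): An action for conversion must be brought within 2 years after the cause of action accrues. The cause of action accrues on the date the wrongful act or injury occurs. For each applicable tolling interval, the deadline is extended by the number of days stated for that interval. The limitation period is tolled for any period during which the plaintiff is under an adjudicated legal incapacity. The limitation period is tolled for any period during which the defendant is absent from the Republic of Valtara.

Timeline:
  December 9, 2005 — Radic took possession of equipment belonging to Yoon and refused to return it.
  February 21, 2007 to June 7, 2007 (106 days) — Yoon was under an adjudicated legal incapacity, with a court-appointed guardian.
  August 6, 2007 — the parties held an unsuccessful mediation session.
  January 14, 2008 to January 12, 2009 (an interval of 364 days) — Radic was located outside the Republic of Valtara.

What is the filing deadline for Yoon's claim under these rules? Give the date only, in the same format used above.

The claim accrued on December 9, 2005, when the wrongful act occurred.
Adding the 2 years base period to December 9, 2005 gives a deadline of December 9, 2007, before any tolling.
The plaintiff's legal incapacity from February 21, 2007 to June 7, 2007 tolled the period for 106 days, extending the deadline to March 24, 2008.
The defendant's absence from the jurisdiction from January 14, 2008 to January 12, 2009 tolled the period for 364 days, extending the deadline to March 23, 2009.
Nothing else in the chronology tolls or restarts the period.

March 23, 2009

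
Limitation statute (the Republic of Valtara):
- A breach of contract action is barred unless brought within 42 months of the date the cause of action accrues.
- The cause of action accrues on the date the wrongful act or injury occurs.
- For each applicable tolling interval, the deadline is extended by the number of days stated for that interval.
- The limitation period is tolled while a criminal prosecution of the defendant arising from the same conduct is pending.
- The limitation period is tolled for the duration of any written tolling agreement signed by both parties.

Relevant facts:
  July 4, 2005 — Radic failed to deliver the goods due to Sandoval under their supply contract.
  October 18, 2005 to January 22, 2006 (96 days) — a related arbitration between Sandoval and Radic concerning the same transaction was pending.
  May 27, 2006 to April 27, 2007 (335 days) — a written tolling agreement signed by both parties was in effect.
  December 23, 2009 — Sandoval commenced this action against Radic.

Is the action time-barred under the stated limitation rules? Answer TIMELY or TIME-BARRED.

The claim accrued on July 4, 2005, when the wrongful act occurred.
42 months from July 4, 2005 is January 4, 2009.
Because the written tolling agreement ran from May 27, 2006 to April 27, 2007, the deadline is extended by 335 days to December 5, 2009.
The pending related arbitration from October 18, 2005 to January 22, 2006 does not toll the period, because no stated rule makes a pending arbitration a tolling event.
Sandoval filed on December 23, 2009, after the December 5, 2009 deadline, so the action is time-barred.

TIME-BARRED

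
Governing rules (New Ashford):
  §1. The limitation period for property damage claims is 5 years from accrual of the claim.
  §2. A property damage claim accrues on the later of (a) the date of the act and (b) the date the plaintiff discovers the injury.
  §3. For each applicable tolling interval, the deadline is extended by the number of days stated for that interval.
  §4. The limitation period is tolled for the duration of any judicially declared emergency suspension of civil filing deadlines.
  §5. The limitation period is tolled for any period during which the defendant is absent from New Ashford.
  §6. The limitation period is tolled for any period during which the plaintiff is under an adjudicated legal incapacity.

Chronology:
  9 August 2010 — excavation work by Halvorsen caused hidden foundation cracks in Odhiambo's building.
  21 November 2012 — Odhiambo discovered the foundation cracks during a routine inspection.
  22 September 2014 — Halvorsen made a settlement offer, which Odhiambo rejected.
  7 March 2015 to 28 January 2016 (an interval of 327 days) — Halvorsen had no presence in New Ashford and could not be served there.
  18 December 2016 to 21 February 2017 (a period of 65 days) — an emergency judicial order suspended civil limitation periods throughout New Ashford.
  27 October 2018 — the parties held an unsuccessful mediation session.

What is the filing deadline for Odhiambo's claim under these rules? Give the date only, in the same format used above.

Because discovery on 21 November 2012 post-dates the 9 August 2010 act, accrual under the later-of rule falls on 21 November 2012.
Adding the 5 years base period to 21 November 2012 gives a deadline of 21 November 2017, before any tolling.
The period was tolled for 327 days by the defendant's absence from the jurisdiction (7 March 2015 to 28 January 2016), pushing the deadline to 14 October 2018.
The period was tolled for 65 days by the emergency suspension of filing deadlines (18 December 2016 to 21 February 2017), pushing the deadline to 18 December 2018.
Nothing else in the chronology tolls or restarts the period.

18 December 2018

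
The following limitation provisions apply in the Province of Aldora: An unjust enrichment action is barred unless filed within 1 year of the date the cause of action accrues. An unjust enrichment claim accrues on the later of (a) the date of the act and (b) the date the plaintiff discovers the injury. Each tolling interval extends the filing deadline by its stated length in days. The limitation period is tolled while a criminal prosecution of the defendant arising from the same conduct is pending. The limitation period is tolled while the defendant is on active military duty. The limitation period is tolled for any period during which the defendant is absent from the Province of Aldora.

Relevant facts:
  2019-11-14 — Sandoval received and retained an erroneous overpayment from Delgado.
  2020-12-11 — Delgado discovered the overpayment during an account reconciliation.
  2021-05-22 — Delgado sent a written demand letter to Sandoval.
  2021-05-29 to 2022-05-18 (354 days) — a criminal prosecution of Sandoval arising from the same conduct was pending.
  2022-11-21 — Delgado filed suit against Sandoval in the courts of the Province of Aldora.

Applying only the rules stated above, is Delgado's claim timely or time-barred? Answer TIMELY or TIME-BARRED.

Taking the later of the act (2019-11-14) and discovery (2020-12-11), the claim accrued on 2020-12-11.
1 year from 2020-12-11 is 2021-12-11.
The pending criminal prosecution from 2021-05-29 to 2022-05-18 tolled the period for 354 days, extending the deadline to 2022-11-30.
Nothing else in the chronology tolls or restarts the period.
The 2022-11-21 filing precedes the 2022-11-30 deadline; the claim is timely.

TIMELY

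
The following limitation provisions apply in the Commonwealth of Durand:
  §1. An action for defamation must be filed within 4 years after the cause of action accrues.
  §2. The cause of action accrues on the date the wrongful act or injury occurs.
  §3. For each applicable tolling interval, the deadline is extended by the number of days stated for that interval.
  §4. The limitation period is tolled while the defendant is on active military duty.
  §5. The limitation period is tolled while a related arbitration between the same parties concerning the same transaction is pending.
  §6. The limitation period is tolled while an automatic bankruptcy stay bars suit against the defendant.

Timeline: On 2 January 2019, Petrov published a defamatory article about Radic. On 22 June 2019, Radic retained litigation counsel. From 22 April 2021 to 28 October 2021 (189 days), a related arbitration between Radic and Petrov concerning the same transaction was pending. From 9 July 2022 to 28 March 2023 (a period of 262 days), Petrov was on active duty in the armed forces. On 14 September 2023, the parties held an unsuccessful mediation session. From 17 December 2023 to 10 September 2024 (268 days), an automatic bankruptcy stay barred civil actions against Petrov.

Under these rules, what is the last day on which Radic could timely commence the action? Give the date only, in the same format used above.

The cause of action accrued on 2 January 2019, the date of the act.
4 years from 2 January 2019 is 2 January 2023.
The pending related arbitration from 22 April 2021 to 28 October 2021 tolled the period for 189 days, extending the deadline to 10 July 2023.
Because the defendant's active military service ran from 9 July 2022 to 28 March 2023, the deadline is extended by 262 days to 28 March 2024.
The period was tolled for 268 days by the automatic bankruptcy stay (17 December 2023 to 10 September 2024), pushing the deadline to 21 December 2024.
The other events in the timeline have no effect on the limitation period under the stated rules.

21 December 2024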